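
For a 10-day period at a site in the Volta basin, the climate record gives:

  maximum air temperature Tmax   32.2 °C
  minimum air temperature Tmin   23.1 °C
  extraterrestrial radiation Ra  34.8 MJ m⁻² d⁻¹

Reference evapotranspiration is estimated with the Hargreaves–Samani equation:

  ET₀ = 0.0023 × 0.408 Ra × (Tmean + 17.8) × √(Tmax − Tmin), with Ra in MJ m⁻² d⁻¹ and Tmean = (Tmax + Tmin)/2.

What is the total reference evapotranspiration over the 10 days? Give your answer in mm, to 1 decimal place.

44.8 mm

Tmean = (32.2 + 23.1)/2 = 27.65 °C
0.408 Ra = 0.408 × 34.8 = 14.1984 mm/d equivalent
ET₀ = 0.0023 × 14.1984 × (27.65 + 17.8) × √9.1 = 0.0023 × 14.1984 × 45.45 × 3.0166 = 4.4773 mm/d
Over 10 days: 4.4773 × 10 = 44.773 mm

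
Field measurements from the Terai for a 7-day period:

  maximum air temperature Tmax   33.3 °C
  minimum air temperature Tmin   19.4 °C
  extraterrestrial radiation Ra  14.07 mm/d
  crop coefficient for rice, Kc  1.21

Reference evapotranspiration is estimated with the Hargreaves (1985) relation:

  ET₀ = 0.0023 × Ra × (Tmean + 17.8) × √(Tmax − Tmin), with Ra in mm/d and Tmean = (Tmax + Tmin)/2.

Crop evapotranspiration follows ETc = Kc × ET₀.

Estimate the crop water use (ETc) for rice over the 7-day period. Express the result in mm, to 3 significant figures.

Tmean = (33.3 + 19.4)/2 = 26.35 °C
ET₀ = 0.0023 × 14.07 × (26.35 + 17.8) × √13.9 = 0.0023 × 14.07 × 44.15 × 3.7283 = 5.3268 mm/d
ETc = Kc × ET₀ = 1.21 × 5.3268 = 6.4454 mm/d
Over 7 days: 6.4454 × 7 = 45.118 mm

45.1 mm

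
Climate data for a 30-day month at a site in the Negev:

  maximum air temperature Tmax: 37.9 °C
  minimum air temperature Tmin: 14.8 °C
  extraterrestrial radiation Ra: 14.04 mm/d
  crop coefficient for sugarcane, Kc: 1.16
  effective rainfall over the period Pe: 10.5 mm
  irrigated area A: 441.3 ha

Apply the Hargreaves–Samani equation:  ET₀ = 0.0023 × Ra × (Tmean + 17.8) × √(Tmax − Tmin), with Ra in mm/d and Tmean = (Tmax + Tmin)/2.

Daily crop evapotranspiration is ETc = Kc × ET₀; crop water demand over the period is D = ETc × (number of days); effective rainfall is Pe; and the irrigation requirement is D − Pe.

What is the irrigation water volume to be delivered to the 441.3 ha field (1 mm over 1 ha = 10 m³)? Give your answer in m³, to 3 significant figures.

1010000 m³

Tmean = (37.9 + 14.8)/2 = 26.35 °C
ET₀ = 0.0023 × 14.04 × (26.35 + 17.8) × √23.1 = 0.0023 × 14.04 × 44.15 × 4.8062 = 6.8522 mm/d
ETc = Kc × ET₀ = 1.16 × 6.8522 = 7.9486 mm/d
Crop demand D = ETc × 30 d = 7.9486 × 30 = 238.458 mm
D − Pe = 238.458 − 10.5 = 227.958 mm
Volume = 227.958 mm × 441.3 ha × 10 = 1005978.7 m³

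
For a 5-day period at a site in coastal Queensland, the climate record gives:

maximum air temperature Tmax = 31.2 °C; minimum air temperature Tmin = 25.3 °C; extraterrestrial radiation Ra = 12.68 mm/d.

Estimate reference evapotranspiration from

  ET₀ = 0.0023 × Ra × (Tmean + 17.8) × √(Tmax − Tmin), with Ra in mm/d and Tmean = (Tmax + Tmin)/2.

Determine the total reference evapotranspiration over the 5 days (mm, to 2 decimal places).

Tmean = (31.2 + 25.3)/2 = 28.25 °C
ET₀ = 0.0023 × 12.68 × (28.25 + 17.8) × √5.9 = 0.0023 × 12.68 × 46.05 × 2.4290 = 3.2622 mm/d
Over 5 days: 3.2622 × 5 = 16.311 mm

16.31 mm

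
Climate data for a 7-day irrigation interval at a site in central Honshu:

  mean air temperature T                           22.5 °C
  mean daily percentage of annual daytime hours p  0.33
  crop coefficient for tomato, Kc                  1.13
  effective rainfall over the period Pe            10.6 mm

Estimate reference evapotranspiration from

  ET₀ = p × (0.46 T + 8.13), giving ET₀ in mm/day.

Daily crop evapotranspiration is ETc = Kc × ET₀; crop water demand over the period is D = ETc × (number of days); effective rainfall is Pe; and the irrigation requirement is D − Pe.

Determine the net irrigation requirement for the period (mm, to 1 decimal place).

ET₀ = 0.33 × (0.46 × 22.5 + 8.13) = 0.33 × 18.480 = 6.0984 mm/d
ETc = Kc × ET₀ = 1.13 × 6.0984 = 6.8912 mm/d
Crop demand D = ETc × 7 d = 6.8912 × 7 = 48.238 mm
D − Pe = 48.238 − 10.6 = 37.638 mm

37.6 mm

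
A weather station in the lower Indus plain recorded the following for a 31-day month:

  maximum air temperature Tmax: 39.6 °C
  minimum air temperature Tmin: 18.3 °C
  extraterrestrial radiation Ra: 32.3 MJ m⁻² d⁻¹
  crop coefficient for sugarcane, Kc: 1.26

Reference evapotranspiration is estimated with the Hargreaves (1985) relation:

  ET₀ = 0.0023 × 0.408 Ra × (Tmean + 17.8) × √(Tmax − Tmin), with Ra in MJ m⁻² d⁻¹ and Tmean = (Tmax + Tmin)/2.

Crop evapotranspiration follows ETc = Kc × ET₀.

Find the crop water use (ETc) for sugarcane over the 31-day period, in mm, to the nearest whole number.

255 mm

Tmean = (39.6 + 18.3)/2 = 28.95 °C
0.408 Ra = 0.408 × 32.3 = 13.1784 mm/d equivalent
ET₀ = 0.0023 × 13.1784 × (28.95 + 17.8) × √21.3 = 0.0023 × 13.1784 × 46.75 × 4.6152 = 6.5398 mm/d
ETc = Kc × ET₀ = 1.26 × 6.5398 = 8.2401 mm/d
Over 31 days: 8.2401 × 31 = 255.443 mm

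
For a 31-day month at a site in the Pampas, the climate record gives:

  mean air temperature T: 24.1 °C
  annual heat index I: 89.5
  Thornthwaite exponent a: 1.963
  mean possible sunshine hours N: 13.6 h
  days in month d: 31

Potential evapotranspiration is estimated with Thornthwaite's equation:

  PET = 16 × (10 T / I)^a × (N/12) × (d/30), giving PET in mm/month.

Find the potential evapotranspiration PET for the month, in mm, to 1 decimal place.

10T/I = 10 × 24.1 / 89.5 = 2.6927
(10T/I)^a = 2.6927^1.963 = 6.9897
Uncorrected PET = 16 × 6.9897 = 111.835 mm
Correction = (N/12)(d/30) = (13.6/12)(31/30) = 1.1711
PET = 111.835 × 1.1711 = 130.970 mm/month

131.0 mm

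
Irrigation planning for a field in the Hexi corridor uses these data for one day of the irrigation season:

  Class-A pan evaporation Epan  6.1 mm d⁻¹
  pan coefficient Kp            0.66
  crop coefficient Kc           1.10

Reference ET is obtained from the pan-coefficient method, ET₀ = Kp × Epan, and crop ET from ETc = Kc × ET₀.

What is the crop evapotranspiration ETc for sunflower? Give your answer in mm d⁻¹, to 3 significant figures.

ET₀ = 0.66 × 6.1 = 4.0260 mm/d
ETc = Kc × ET₀ = 1.10 × 4.0260 = 4.4286 mm/d

4.43 mm d⁻¹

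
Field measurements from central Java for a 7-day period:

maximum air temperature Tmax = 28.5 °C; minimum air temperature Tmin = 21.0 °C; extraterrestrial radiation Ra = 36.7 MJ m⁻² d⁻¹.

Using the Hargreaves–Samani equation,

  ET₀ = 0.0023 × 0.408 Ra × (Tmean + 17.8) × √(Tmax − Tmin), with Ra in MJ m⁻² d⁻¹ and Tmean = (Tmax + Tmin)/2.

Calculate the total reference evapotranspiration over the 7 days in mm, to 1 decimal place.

Tmean = (28.5 + 21.0)/2 = 24.75 °C
0.408 Ra = 0.408 × 36.7 = 14.9736 mm/d equivalent
ET₀ = 0.0023 × 14.9736 × (24.75 + 17.8) × √7.5 = 0.0023 × 14.9736 × 42.55 × 2.7386 = 4.0131 mm/d
Over 7 days: 4.0131 × 7 = 28.092 mm

28.1 mm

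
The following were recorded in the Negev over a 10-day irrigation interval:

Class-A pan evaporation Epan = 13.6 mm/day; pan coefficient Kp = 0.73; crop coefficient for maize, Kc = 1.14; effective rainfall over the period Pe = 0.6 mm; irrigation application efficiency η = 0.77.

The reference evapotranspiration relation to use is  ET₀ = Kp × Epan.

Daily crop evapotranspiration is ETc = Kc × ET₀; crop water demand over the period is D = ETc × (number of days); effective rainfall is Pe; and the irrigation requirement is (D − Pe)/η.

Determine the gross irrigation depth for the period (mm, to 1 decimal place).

ET₀ = 0.73 × 13.6 = 9.9280 mm/d
ETc = Kc × ET₀ = 1.14 × 9.9280 = 11.3179 mm/d
Crop demand D = ETc × 10 d = 11.3179 × 10 = 113.179 mm
D − Pe = 113.179 − 0.6 = 112.579 mm
Gross irrigation = 112.579 / 0.77 = 146.206 mm

146.2 mm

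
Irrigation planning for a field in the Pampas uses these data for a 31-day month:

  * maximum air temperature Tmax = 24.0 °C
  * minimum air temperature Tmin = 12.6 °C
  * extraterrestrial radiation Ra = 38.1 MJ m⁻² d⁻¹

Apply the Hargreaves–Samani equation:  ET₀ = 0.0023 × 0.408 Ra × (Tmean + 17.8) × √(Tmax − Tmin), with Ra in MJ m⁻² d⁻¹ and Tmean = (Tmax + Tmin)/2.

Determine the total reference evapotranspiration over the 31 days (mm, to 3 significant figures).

135 mm

Tmean = (24.0 + 12.6)/2 = 18.30 °C
0.408 Ra = 0.408 × 38.1 = 15.5448 mm/d equivalent
ET₀ = 0.0023 × 15.5448 × (18.30 + 17.8) × √11.4 = 0.0023 × 15.5448 × 36.10 × 3.3764 = 4.3579 mm/d
Over 31 days: 4.3579 × 31 = 135.095 mm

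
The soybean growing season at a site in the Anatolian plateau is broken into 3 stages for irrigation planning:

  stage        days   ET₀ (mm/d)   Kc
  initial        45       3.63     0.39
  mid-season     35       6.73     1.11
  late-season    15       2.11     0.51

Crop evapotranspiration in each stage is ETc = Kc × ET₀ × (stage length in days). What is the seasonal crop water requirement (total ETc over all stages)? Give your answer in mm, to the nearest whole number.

341 mm

initial: 0.39 × 3.63 × 45 = 63.71 mm
mid-season: 1.11 × 6.73 × 35 = 261.46 mm
late-season: 0.51 × 2.11 × 15 = 16.14 mm
Seasonal total = 341.31 mm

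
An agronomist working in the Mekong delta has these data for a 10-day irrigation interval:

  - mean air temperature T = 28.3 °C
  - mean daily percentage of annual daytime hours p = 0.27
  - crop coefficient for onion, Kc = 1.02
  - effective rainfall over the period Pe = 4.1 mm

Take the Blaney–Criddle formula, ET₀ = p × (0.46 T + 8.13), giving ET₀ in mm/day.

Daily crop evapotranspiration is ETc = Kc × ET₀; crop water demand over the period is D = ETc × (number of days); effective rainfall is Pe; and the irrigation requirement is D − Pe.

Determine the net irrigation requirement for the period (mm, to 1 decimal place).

54.1 mm

ET₀ = 0.27 × (0.46 × 28.3 + 8.13) = 0.27 × 21.148 = 5.7100 mm/d
ETc = Kc × ET₀ = 1.02 × 5.7100 = 5.8242 mm/d
Crop demand D = ETc × 10 d = 5.8242 × 10 = 58.242 mm
D − Pe = 58.242 − 4.1 = 54.142 mm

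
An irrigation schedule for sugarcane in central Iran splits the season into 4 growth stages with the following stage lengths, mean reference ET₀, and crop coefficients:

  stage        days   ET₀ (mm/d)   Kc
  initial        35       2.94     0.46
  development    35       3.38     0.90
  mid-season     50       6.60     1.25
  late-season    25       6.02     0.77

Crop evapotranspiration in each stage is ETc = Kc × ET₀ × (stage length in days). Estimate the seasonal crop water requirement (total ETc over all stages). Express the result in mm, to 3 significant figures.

682 mm

initial: 0.46 × 2.94 × 35 = 47.33 mm
development: 0.90 × 3.38 × 35 = 106.47 mm
mid-season: 1.25 × 6.60 × 50 = 412.50 mm
late-season: 0.77 × 6.02 × 25 = 115.89 mm
Seasonal total = 682.19 mm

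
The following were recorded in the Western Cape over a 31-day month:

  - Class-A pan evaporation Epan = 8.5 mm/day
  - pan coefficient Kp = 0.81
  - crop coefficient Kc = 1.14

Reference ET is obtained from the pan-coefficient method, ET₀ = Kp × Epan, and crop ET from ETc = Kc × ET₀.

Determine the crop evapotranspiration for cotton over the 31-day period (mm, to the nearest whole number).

243 mm

ET₀ = 0.81 × 8.5 = 6.8850 mm/d
ETc = Kc × ET₀ = 1.14 × 6.8850 = 7.8489 mm/d
Over 31 days: 7.8489 × 31 = 243.316 mm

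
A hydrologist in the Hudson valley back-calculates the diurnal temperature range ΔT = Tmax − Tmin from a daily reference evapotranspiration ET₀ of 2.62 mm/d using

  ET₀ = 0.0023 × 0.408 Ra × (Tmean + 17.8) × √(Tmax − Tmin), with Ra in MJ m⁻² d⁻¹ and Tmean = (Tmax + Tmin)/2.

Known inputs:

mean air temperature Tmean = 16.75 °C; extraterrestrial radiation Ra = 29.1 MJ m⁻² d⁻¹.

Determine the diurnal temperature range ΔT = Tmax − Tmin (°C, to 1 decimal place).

√ΔT = ET₀ / [0.0023 × 0.408 × Ra × (Tmean+17.8)] = 2.62 / (0.0023 × 11.8728 × 34.55) = 2.7770
ΔT = 2.7770² = 7.712 °C

7.7 °C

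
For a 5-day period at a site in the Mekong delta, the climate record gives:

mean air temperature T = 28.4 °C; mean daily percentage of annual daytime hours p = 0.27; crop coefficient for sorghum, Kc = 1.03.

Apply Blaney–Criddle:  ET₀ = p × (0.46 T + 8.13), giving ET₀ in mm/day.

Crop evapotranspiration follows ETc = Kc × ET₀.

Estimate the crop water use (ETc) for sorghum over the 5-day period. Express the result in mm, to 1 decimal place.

29.5 mm

ET₀ = 0.27 × (0.46 × 28.4 + 8.13) = 0.27 × 21.194 = 5.7224 mm/d
ETc = Kc × ET₀ = 1.03 × 5.7224 = 5.8941 mm/d
Over 5 days: 5.8941 × 5 = 29.471 mm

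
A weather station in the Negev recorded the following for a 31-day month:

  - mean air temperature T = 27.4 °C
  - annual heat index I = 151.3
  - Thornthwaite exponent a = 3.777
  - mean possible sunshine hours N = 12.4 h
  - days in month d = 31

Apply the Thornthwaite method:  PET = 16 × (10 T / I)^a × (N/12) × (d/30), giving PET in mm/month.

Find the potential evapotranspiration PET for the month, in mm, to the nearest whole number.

10T/I = 10 × 27.4 / 151.3 = 1.8110
(10T/I)^a = 1.8110^3.777 = 9.4223
Uncorrected PET = 16 × 9.4223 = 150.757 mm
Correction = (N/12)(d/30) = (12.4/12)(31/30) = 1.0678
PET = 150.757 × 1.0678 = 160.978 mm/month

161 mm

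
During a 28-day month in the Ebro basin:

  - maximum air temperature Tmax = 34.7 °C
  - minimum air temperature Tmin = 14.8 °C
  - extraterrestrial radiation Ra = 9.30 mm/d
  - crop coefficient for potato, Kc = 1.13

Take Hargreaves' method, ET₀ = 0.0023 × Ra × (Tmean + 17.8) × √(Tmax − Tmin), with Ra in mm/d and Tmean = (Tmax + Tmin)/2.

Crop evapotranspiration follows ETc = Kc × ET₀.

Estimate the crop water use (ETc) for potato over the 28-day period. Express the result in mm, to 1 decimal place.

Tmean = (34.7 + 14.8)/2 = 24.75 °C
ET₀ = 0.0023 × 9.30 × (24.75 + 17.8) × √19.9 = 0.0023 × 9.30 × 42.55 × 4.4609 = 4.0601 mm/d
ETc = Kc × ET₀ = 1.13 × 4.0601 = 4.5879 mm/d
Over 28 days: 4.5879 × 28 = 128.461 mm

128.5 mm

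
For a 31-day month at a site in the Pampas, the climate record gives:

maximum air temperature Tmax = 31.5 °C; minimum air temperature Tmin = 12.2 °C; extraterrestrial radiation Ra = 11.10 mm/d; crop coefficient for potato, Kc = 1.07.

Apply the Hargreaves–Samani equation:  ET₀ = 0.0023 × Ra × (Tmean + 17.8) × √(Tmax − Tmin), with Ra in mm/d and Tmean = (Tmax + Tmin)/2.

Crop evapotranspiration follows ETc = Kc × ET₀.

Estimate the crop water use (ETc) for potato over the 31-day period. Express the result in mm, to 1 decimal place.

147.5 mm

Tmean = (31.5 + 12.2)/2 = 21.85 °C
ET₀ = 0.0023 × 11.10 × (21.85 + 17.8) × √19.3 = 0.0023 × 11.10 × 39.65 × 4.3932 = 4.4471 mm/d
ETc = Kc × ET₀ = 1.07 × 4.4471 = 4.7584 mm/d
Over 31 days: 4.7584 × 31 = 147.510 mm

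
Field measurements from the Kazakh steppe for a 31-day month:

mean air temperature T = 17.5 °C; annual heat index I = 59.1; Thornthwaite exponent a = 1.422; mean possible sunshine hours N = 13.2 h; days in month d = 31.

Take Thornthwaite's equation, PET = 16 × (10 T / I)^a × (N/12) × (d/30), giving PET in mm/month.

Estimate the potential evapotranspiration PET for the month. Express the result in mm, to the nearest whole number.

85 mm

10T/I = 10 × 17.5 / 59.1 = 2.9611
(10T/I)^a = 2.9611^1.422 = 4.6817
Uncorrected PET = 16 × 4.6817 = 74.907 mm
Correction = (N/12)(d/30) = (13.2/12)(31/30) = 1.1367
PET = 74.907 × 1.1367 = 85.147 mm/month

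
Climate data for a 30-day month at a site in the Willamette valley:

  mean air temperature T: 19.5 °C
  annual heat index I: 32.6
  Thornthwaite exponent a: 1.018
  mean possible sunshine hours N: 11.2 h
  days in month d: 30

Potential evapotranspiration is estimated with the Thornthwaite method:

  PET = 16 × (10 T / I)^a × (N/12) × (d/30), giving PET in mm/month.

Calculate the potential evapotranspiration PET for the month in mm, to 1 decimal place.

92.2 mm

10T/I = 10 × 19.5 / 32.6 = 5.9816
(10T/I)^a = 5.9816^1.018 = 6.1773
Uncorrected PET = 16 × 6.1773 = 98.837 mm
Correction = (N/12)(d/30) = (11.2/12)(30/30) = 0.9333
PET = 98.837 × 0.9333 = 92.245 mm/month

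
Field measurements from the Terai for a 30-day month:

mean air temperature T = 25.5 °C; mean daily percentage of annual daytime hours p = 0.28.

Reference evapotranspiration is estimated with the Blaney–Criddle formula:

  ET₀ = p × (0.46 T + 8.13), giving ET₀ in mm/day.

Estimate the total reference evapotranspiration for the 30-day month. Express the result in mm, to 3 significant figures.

ET₀ = 0.28 × (0.46 × 25.5 + 8.13) = 0.28 × 19.860 = 5.5608 mm/d
Monthly total = 5.5608 × 30 = 166.824 mm

167 mm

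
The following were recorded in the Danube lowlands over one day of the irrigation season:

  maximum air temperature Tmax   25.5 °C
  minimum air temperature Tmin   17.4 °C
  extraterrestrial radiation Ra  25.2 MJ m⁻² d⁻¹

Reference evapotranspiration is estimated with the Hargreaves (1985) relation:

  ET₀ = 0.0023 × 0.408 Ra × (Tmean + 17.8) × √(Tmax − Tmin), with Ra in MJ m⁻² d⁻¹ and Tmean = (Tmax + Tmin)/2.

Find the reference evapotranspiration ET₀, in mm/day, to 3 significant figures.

Tmean = (25.5 + 17.4)/2 = 21.45 °C
0.408 Ra = 0.408 × 25.2 = 10.2816 mm/d equivalent
ET₀ = 0.0023 × 10.2816 × (21.45 + 17.8) × √8.1 = 0.0023 × 10.2816 × 39.25 × 2.8460 = 2.6416 mm/d

2.64 mm/day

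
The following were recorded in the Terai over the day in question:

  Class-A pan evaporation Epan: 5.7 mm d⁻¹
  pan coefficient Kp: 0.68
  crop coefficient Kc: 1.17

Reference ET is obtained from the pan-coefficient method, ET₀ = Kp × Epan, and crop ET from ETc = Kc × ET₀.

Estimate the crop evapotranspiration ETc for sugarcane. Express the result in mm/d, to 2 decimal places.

ET₀ = 0.68 × 5.7 = 3.8760 mm/d
ETc = Kc × ET₀ = 1.17 × 3.8760 = 4.5349 mm/d

4.53 mm/d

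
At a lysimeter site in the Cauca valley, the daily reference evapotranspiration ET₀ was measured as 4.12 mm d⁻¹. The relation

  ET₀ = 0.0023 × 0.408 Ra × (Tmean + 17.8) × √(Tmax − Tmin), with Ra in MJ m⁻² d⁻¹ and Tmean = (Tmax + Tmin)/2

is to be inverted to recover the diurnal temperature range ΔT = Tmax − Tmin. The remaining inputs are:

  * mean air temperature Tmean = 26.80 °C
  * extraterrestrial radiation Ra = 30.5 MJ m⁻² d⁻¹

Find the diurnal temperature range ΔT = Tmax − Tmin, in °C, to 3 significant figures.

√ΔT = ET₀ / [0.0023 × 0.408 × Ra × (Tmean+17.8)] = 4.12 / (0.0023 × 12.4440 × 44.60) = 3.2276
ΔT = 3.2276² = 10.417 °C

10.4 °C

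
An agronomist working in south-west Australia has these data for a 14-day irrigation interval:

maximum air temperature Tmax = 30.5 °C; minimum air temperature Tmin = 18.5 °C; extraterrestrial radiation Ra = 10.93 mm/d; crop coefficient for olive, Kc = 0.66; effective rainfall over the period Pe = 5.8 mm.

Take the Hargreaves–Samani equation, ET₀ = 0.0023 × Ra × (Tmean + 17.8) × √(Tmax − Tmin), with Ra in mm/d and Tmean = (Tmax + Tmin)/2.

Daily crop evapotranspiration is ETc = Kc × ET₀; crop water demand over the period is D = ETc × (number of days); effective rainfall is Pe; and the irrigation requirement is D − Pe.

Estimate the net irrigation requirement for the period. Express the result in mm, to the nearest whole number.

28 mm

Tmean = (30.5 + 18.5)/2 = 24.50 °C
ET₀ = 0.0023 × 10.93 × (24.50 + 17.8) × √12.0 = 0.0023 × 10.93 × 42.30 × 3.4641 = 3.6837 mm/d
ETc = Kc × ET₀ = 0.66 × 3.6837 = 2.4312 mm/d
Crop demand D = ETc × 14 d = 2.4312 × 14 = 34.037 mm
D − Pe = 34.037 − 5.8 = 28.237 mm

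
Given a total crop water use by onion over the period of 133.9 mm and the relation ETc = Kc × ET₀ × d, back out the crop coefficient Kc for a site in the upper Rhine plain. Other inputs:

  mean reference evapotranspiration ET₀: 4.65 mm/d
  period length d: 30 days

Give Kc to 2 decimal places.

0.96

ETc = Kc × ET₀ × d  ⇒  Kc = ETc / (ET₀ × d)
Kc = 133.9 / (4.65 × 30) = 133.9 / 139.50 = 0.9599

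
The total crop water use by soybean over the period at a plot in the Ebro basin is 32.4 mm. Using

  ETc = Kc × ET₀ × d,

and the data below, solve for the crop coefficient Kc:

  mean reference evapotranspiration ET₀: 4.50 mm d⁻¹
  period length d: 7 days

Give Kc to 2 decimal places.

1.03

ETc = Kc × ET₀ × d  ⇒  Kc = ETc / (ET₀ × d)
Kc = 32.4 / (4.50 × 7) = 32.4 / 31.50 = 1.0286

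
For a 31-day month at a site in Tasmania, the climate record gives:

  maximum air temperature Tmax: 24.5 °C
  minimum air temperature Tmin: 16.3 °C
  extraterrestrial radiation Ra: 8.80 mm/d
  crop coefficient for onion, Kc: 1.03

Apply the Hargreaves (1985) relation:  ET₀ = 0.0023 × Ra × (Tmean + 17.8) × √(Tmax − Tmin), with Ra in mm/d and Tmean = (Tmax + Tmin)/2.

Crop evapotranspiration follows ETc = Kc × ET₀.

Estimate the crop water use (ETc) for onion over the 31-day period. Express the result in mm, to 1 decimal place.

Tmean = (24.5 + 16.3)/2 = 20.40 °C
ET₀ = 0.0023 × 8.80 × (20.40 + 17.8) × √8.2 = 0.0023 × 8.80 × 38.20 × 2.8636 = 2.2140 mm/d
ETc = Kc × ET₀ = 1.03 × 2.2140 = 2.2804 mm/d
Over 31 days: 2.2804 × 31 = 70.692 mm

70.7 mm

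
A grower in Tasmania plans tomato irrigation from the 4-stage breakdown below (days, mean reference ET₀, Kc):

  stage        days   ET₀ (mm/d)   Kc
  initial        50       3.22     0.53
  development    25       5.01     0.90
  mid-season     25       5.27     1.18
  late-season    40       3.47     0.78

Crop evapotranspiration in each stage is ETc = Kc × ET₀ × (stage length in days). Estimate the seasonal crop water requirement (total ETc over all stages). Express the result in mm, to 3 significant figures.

initial: 0.53 × 3.22 × 50 = 85.33 mm
development: 0.90 × 5.01 × 25 = 112.73 mm
mid-season: 1.18 × 5.27 × 25 = 155.47 mm
late-season: 0.78 × 3.47 × 40 = 108.26 mm
Seasonal total = 461.79 mm

462 mm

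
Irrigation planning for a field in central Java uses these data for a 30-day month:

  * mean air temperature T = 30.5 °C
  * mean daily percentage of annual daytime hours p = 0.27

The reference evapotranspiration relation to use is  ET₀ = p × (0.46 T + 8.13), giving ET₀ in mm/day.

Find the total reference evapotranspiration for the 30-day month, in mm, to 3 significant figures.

ET₀ = 0.27 × (0.46 × 30.5 + 8.13) = 0.27 × 22.160 = 5.9832 mm/d
Monthly total = 5.9832 × 30 = 179.496 mm

179 mm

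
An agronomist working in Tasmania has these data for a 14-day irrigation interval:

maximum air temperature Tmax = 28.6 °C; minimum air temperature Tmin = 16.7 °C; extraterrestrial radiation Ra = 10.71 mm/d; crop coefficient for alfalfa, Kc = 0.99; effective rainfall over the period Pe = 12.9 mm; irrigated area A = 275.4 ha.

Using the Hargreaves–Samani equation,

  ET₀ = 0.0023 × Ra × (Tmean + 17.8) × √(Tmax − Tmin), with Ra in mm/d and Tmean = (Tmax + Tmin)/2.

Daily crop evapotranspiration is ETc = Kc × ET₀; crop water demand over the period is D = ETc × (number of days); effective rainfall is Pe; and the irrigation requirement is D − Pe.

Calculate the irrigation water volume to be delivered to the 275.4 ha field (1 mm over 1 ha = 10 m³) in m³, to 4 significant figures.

Tmean = (28.6 + 16.7)/2 = 22.65 °C
ET₀ = 0.0023 × 10.71 × (22.65 + 17.8) × √11.9 = 0.0023 × 10.71 × 40.45 × 3.4496 = 3.4372 mm/d
ETc = Kc × ET₀ = 0.99 × 3.4372 = 3.4028 mm/d
Crop demand D = ETc × 14 d = 3.4028 × 14 = 47.639 mm
D − Pe = 47.639 − 12.9 = 34.739 mm
Volume = 34.739 mm × 275.4 ha × 10 = 95671.2 m³

95670 m³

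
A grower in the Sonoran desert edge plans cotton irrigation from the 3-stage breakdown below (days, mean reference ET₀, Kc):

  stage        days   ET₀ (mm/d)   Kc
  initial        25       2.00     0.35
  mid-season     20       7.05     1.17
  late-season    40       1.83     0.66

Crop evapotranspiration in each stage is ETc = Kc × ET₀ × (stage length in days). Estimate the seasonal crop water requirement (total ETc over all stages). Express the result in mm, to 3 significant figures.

initial: 0.35 × 2.00 × 25 = 17.50 mm
mid-season: 1.17 × 7.05 × 20 = 164.97 mm
late-season: 0.66 × 1.83 × 40 = 48.31 mm
Seasonal total = 230.78 mm

231 mm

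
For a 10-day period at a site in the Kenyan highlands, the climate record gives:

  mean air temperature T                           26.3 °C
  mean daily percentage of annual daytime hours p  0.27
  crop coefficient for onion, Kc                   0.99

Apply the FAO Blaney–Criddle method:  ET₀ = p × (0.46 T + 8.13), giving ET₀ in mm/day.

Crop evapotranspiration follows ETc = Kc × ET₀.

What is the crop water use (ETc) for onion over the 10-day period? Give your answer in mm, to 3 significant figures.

ET₀ = 0.27 × (0.46 × 26.3 + 8.13) = 0.27 × 20.228 = 5.4616 mm/d
ETc = Kc × ET₀ = 0.99 × 5.4616 = 5.4070 mm/d
Over 10 days: 5.4070 × 10 = 54.070 mm

54.1 mm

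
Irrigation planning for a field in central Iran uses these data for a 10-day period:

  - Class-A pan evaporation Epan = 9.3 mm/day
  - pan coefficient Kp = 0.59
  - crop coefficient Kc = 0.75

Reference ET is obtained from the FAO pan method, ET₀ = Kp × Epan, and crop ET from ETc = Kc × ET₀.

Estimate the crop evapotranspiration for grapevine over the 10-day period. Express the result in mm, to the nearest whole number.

41 mm

ET₀ = 0.59 × 9.3 = 5.4870 mm/d
ETc = Kc × ET₀ = 0.75 × 5.4870 = 4.1153 mm/d
Over 10 days: 4.1153 × 10 = 41.153 mm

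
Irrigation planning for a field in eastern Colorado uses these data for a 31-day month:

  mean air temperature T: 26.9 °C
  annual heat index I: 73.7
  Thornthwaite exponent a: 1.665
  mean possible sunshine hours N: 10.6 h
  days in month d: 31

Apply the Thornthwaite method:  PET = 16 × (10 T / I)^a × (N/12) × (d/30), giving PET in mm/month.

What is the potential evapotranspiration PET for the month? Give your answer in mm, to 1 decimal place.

126.1 mm

10T/I = 10 × 26.9 / 73.7 = 3.6499
(10T/I)^a = 3.6499^1.665 = 8.6337
Uncorrected PET = 16 × 8.6337 = 138.139 mm
Correction = (N/12)(d/30) = (10.6/12)(31/30) = 0.9128
PET = 138.139 × 0.9128 = 126.093 mm/month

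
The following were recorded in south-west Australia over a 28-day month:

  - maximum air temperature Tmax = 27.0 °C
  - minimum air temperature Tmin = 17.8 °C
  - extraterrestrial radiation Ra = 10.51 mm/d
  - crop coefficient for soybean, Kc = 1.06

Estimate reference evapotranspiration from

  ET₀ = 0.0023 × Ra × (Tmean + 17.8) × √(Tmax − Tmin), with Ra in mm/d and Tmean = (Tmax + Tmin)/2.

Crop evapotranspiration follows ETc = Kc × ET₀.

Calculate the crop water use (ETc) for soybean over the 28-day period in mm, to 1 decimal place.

Tmean = (27.0 + 17.8)/2 = 22.40 °C
ET₀ = 0.0023 × 10.51 × (22.40 + 17.8) × √9.2 = 0.0023 × 10.51 × 40.20 × 3.0332 = 2.9475 mm/d
ETc = Kc × ET₀ = 1.06 × 2.9475 = 3.1244 mm/d
Over 28 days: 3.1244 × 28 = 87.483 mm

87.5 mm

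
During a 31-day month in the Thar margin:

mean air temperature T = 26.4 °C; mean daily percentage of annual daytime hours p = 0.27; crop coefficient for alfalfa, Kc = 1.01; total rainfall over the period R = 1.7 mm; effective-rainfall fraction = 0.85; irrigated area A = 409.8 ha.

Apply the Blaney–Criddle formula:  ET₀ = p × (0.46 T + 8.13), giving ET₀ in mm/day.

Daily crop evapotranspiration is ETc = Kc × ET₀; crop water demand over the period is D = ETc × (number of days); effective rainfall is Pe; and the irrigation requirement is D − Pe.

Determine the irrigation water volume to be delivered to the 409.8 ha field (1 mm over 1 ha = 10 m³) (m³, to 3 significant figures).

ET₀ = 0.27 × (0.46 × 26.4 + 8.13) = 0.27 × 20.274 = 5.4740 mm/d
ETc = Kc × ET₀ = 1.01 × 5.4740 = 5.5287 mm/d
Crop demand D = ETc × 31 d = 5.5287 × 31 = 171.390 mm
Pe = 0.85 × 1.7 = 1.445 mm
D − Pe = 171.390 − 1.445 = 169.945 mm
Volume = 169.945 mm × 409.8 ha × 10 = 696434.6 m³

696000 m³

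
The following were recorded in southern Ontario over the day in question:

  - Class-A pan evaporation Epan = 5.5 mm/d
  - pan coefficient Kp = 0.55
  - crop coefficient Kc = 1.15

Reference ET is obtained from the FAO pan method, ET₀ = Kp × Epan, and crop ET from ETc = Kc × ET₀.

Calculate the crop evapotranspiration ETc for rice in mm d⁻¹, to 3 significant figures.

ET₀ = 0.55 × 5.5 = 3.0250 mm/d
ETc = Kc × ET₀ = 1.15 × 3.0250 = 3.4788 mm/d

3.48 mm d⁻¹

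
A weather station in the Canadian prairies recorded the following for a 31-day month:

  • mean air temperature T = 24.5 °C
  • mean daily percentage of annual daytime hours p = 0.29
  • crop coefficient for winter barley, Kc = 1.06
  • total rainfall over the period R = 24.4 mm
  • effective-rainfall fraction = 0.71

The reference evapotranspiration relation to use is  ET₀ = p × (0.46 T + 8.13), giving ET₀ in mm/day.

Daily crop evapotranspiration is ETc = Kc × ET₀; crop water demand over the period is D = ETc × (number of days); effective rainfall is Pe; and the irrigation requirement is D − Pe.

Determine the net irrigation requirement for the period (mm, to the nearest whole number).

168 mm

ET₀ = 0.29 × (0.46 × 24.5 + 8.13) = 0.29 × 19.400 = 5.6260 mm/d
ETc = Kc × ET₀ = 1.06 × 5.6260 = 5.9636 mm/d
Crop demand D = ETc × 31 d = 5.9636 × 31 = 184.872 mm
Pe = 0.71 × 24.4 = 17.324 mm
D − Pe = 184.872 − 17.324 = 167.548 mm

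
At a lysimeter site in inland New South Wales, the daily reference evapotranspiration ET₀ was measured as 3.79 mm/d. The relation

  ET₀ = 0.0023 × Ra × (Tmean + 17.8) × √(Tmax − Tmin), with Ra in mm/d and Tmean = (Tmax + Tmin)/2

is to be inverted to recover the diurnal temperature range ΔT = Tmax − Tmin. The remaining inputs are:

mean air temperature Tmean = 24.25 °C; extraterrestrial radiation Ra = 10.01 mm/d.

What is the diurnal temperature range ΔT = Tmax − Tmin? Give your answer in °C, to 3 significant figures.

√ΔT = ET₀ / [0.0023 × Ra × (Tmean+17.8)] = 3.79 / (0.0023 × 10.01 × 42.05) = 3.9148
ΔT = 3.9148² = 15.326 °C

15.3 °C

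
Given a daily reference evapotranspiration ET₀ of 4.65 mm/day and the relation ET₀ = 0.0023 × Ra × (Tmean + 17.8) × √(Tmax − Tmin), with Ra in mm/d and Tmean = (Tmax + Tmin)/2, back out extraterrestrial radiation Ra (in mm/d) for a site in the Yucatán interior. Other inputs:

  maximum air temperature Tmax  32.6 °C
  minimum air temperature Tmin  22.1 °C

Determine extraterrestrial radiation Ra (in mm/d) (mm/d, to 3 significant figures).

13.8 mm/d

Tmean = 27.35 °C; √ΔT = 3.2404
Ra = ET₀ / [0.0023 × (Tmean+17.8) × √ΔT] = 4.65 / (0.0023 × 45.15 × 3.2404) = 13.819 mm/d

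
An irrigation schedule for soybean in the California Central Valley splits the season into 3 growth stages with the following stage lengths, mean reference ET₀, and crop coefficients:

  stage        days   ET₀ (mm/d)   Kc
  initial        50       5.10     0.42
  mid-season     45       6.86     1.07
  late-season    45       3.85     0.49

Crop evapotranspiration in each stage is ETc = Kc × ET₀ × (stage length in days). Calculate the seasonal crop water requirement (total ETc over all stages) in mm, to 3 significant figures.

initial: 0.42 × 5.10 × 50 = 107.10 mm
mid-season: 1.07 × 6.86 × 45 = 330.31 mm
late-season: 0.49 × 3.85 × 45 = 84.89 mm
Seasonal total = 522.30 mm

522 mm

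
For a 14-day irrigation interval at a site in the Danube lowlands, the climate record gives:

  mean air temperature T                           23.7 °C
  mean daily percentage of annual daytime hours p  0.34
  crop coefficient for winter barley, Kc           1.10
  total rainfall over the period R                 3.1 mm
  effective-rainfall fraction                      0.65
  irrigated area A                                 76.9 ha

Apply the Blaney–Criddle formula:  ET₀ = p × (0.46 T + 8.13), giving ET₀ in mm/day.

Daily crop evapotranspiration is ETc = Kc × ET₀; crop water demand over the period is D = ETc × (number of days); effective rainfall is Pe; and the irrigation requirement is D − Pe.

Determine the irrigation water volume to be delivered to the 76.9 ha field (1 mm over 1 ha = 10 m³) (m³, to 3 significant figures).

75100 m³

ET₀ = 0.34 × (0.46 × 23.7 + 8.13) = 0.34 × 19.032 = 6.4709 mm/d
ETc = Kc × ET₀ = 1.10 × 6.4709 = 7.1180 mm/d
Crop demand D = ETc × 14 d = 7.1180 × 14 = 99.652 mm
Pe = 0.65 × 3.1 = 2.015 mm
D − Pe = 99.652 − 2.015 = 97.637 mm
Volume = 97.637 mm × 76.9 ha × 10 = 75082.9 m³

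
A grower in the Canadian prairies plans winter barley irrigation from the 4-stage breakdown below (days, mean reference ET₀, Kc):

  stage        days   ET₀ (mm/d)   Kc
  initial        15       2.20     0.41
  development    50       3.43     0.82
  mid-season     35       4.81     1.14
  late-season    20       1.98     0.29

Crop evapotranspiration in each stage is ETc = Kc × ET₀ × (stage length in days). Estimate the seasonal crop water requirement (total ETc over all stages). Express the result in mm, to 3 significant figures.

initial: 0.41 × 2.20 × 15 = 13.53 mm
development: 0.82 × 3.43 × 50 = 140.63 mm
mid-season: 1.14 × 4.81 × 35 = 191.92 mm
late-season: 0.29 × 1.98 × 20 = 11.48 mm
Seasonal total = 357.56 mm

358 mm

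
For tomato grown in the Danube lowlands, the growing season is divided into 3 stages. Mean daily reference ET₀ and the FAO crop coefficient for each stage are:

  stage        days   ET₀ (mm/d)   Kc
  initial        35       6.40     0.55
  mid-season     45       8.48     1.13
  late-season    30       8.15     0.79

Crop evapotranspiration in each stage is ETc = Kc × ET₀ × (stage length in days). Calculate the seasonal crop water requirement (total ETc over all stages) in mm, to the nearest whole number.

initial: 0.55 × 6.40 × 35 = 123.20 mm
mid-season: 1.13 × 8.48 × 45 = 431.21 mm
late-season: 0.79 × 8.15 × 30 = 193.16 mm
Seasonal total = 747.57 mm

748 mm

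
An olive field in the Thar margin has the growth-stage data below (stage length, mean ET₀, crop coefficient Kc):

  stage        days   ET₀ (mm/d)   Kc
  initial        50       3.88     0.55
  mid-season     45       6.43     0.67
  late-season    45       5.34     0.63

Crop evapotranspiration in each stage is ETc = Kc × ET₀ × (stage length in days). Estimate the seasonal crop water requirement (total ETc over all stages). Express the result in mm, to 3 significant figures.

initial: 0.55 × 3.88 × 50 = 106.70 mm
mid-season: 0.67 × 6.43 × 45 = 193.86 mm
late-season: 0.63 × 5.34 × 45 = 151.39 mm
Seasonal total = 451.95 mm

452 mm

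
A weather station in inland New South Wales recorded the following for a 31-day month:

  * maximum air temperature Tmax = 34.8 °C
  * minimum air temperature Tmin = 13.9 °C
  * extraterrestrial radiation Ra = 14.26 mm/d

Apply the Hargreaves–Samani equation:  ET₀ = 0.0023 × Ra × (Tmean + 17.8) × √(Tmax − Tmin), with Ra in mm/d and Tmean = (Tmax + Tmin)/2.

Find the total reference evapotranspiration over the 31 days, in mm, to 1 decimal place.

195.9 mm

Tmean = (34.8 + 13.9)/2 = 24.35 °C
ET₀ = 0.0023 × 14.26 × (24.35 + 17.8) × √20.9 = 0.0023 × 14.26 × 42.15 × 4.5717 = 6.3201 mm/d
Over 31 days: 6.3201 × 31 = 195.923 mm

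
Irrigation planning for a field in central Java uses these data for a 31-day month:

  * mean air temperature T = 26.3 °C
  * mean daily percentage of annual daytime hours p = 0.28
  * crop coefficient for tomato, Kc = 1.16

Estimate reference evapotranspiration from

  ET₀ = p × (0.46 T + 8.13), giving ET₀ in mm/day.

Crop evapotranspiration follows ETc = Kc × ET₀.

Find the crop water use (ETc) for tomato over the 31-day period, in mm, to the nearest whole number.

204 mm

ET₀ = 0.28 × (0.46 × 26.3 + 8.13) = 0.28 × 20.228 = 5.6638 mm/d
ETc = Kc × ET₀ = 1.16 × 5.6638 = 6.5700 mm/d
Over 31 days: 6.5700 × 31 = 203.670 mm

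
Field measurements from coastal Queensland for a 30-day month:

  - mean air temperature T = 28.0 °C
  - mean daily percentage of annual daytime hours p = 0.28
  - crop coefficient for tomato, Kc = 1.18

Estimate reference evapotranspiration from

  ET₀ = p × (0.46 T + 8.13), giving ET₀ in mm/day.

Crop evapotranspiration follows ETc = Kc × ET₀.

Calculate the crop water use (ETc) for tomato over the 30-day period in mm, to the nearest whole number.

208 mm

ET₀ = 0.28 × (0.46 × 28.0 + 8.13) = 0.28 × 21.010 = 5.8828 mm/d
ETc = Kc × ET₀ = 1.18 × 5.8828 = 6.9417 mm/d
Over 30 days: 6.9417 × 30 = 208.251 mm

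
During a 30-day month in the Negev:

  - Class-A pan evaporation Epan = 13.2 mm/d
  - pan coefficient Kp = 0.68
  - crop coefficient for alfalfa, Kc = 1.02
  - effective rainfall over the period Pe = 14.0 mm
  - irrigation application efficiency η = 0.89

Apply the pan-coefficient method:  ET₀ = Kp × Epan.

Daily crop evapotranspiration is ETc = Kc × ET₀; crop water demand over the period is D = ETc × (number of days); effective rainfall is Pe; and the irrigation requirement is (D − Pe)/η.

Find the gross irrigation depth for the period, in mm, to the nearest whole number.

ET₀ = 0.68 × 13.2 = 8.9760 mm/d
ETc = Kc × ET₀ = 1.02 × 8.9760 = 9.1555 mm/d
Crop demand D = ETc × 30 d = 9.1555 × 30 = 274.665 mm
D − Pe = 274.665 − 14.0 = 260.665 mm
Gross irrigation = 260.665 / 0.89 = 292.882 mm

293 mm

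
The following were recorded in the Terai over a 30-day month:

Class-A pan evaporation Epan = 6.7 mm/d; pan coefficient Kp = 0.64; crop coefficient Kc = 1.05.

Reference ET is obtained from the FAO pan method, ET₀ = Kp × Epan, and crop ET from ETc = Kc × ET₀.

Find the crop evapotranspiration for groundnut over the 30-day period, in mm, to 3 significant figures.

135 mm

ET₀ = 0.64 × 6.7 = 4.2880 mm/d
ETc = Kc × ET₀ = 1.05 × 4.2880 = 4.5024 mm/d
Over 30 days: 4.5024 × 30 = 135.072 mm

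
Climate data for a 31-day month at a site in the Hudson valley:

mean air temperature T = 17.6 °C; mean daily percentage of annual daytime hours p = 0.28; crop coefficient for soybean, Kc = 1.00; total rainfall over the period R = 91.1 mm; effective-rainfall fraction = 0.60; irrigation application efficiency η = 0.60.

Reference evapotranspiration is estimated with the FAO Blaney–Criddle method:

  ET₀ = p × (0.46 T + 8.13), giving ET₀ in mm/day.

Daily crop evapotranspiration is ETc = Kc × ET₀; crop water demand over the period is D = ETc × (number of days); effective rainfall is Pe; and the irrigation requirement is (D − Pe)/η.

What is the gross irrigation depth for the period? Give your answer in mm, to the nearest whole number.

144 mm

ET₀ = 0.28 × (0.46 × 17.6 + 8.13) = 0.28 × 16.226 = 4.5433 mm/d
ETc = Kc × ET₀ = 1.00 × 4.5433 = 4.5433 mm/d
Crop demand D = ETc × 31 d = 4.5433 × 31 = 140.842 mm
Pe = 0.60 × 91.1 = 54.660 mm
D − Pe = 140.842 − 54.660 = 86.182 mm
Gross irrigation = 86.182 / 0.60 = 143.637 mm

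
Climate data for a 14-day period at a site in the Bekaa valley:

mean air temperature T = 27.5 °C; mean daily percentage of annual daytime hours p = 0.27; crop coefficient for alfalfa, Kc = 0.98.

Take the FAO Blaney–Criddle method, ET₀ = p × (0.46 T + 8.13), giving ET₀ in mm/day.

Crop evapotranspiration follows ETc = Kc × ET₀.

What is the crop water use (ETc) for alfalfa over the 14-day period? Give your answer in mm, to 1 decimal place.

77.0 mm

ET₀ = 0.27 × (0.46 × 27.5 + 8.13) = 0.27 × 20.780 = 5.6106 mm/d
ETc = Kc × ET₀ = 0.98 × 5.6106 = 5.4984 mm/d
Over 14 days: 5.4984 × 14 = 76.978 mm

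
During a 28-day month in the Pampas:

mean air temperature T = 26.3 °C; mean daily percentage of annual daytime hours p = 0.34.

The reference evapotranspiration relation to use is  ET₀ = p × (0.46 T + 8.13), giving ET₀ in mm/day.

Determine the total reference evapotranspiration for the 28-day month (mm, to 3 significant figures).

ET₀ = 0.34 × (0.46 × 26.3 + 8.13) = 0.34 × 20.228 = 6.8775 mm/d
Monthly total = 6.8775 × 28 = 192.570 mm

193 mm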